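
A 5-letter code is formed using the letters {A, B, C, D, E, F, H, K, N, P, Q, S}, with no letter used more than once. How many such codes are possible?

95040

This is a permutation of 5 out of 12: P(12,5) = 12!/7!.
That product is 12 × 11 × 10 × 9 × 8 = 95040.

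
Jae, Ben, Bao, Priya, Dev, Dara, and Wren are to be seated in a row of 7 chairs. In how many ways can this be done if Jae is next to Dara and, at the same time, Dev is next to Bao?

480

Treat {Jae,Dara} as one block (2 orders) and {Dev,Bao} as another (2 orders).
That leaves 5 units to arrange: 2 × 2 × 5! = 4 × 120 = 480.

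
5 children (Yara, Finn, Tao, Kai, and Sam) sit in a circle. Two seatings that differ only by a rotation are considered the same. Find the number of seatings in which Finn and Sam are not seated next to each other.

12

Without the restriction there are (4)! = 24 seatings.
Seatings with Finn beside Sam: treat them as a block with 2 internal orders, giving 2 × (3)! = 12.
Subtracting, 24 − 12 = 12.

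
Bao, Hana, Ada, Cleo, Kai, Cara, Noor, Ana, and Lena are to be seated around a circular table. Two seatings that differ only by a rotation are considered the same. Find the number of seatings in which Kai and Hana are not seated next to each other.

Without the restriction there are (8)! = 40320 seatings.
Those with Kai next to Hana: fuse the pair into one unit and seat 8 units around a circle — 2·(7)! = 10080.
Subtracting, 40320 − 10080 = 30240.

30240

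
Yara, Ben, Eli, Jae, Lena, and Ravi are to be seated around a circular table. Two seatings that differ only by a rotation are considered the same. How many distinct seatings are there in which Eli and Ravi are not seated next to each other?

All circular seatings of 6 people number (5)! = 120.
Those with Eli next to Ravi: fuse the pair into one unit and seat 5 units around a circle — 2·(4)! = 48.
Subtracting, 120 − 48 = 72.

72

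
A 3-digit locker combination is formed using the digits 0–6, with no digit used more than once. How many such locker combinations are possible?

210

This is a permutation of 3 out of 7: P(7,3) = 7!/4!.
That product is 7 × 6 × 5 = 210.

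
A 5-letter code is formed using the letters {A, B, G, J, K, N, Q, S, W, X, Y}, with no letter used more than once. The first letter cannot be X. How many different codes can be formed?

The first letter has 11−1 = 10 choices (anything except X).
The remaining 4 letters are filled from the other 10 symbols without repetition: 10 × 9 × 8 × 7 = 5040.
Total: 10 × 5040 = 50400.

50400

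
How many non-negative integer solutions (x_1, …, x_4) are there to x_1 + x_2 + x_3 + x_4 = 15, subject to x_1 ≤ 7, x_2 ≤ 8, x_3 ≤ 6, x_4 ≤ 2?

104

Without the upper bounds there are C(18,3) = 816 ways to split 15 among 4 variables.
Subtract solutions that violate a single cap (substitute x_i' = x_i − (cap_i+1)): x_1 ≥ 8 gives C(10,3) = 120; x_2 ≥ 9 gives C(9,3) = 84; x_3 ≥ 7 gives C(11,3) = 165; x_4 ≥ 3 gives C(15,3) = 455. Together 824.
Add back pairs where two caps are both exceeded: 0 + 1 + 35 + 0 + 20 + 56 = 112.
By inclusion–exclusion the count is 816 − 824 + 112 = 104.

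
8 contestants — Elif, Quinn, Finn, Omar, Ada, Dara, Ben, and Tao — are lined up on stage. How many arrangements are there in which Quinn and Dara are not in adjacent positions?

30240

Of the 8! = 40320 arrangements, those with Quinn and Dara adjacent number 2 × 7! = 10080 (treat the pair as a block with 2 internal orders).
So 40320 − 10080 = 30240 arrangements keep them apart.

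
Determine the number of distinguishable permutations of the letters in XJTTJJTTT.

504

Letter multiplicities in XJTTJJTTT: J×3, T×5, X×1.
Dividing 9! = 362880 by 5!·3! = 720 for the repeated letters gives 504.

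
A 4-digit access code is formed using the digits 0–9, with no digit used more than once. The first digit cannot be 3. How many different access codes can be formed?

4536

The first digit has 10−1 = 9 choices (anything except 3).
The remaining 3 digits are filled from the other 9 symbols without repetition: 9 × 8 × 7 = 504.
Total: 9 × 504 = 4536.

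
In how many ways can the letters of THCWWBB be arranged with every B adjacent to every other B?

360

Treat the 2 copies of B as a single block. The multiset to arrange is then {BB, C, H, T, W, W}, 6 items in all.
That gives (6)!/(2!) = 360 arrangements.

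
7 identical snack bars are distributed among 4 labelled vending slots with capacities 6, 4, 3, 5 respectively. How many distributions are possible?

Without the upper bounds there are C(10,3) = 120 ways to split 7 among 4 vending slots.
Subtract solutions that violate a single cap (substitute x_i' = x_i − (cap_i+1)): x_1 ≥ 7 gives C(3,3) = 1; x_2 ≥ 5 gives C(5,3) = 10; x_3 ≥ 4 gives C(6,3) = 20; x_4 ≥ 6 gives C(4,3) = 4. Together 35.
No two caps can be exceeded simultaneously, so the pair terms are all 0.
By inclusion–exclusion the count is 120 − 35 + 0 = 85.

85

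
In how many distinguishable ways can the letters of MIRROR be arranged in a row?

Letter multiplicities in MIRROR: I×1, M×1, O×1, R×3.
So there are 6! / (3!) = 120 distinguishable arrangements.

120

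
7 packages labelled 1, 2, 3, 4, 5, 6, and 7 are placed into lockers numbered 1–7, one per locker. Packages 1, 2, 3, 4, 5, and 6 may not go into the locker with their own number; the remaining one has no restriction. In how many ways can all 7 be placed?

2119

Let Aᵢ (for 1 ≤ i ≤ 6) be the placements that put package i in its forbidden locker. Any j of these fix j positions, leaving (7−j)! ways to fill the rest, and there are C(6,j) ways to pick which j.
By inclusion–exclusion, the number of valid placements is Σ_{j=0}^{6} (−1)^j C(6,j)·(7−j)!.
Computing: 5040 − 4320 + 1800 − 480 + 90 − 12 + 1 = 2119.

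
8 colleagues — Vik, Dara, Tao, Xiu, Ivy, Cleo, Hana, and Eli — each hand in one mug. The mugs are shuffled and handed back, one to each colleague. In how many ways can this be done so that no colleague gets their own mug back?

Let Aᵢ be the assignments in which colleague i gets their own mug. We want the size of the complement of A₁∪…∪A_8.
By inclusion–exclusion this is Σ_{j=0}^{8} (−1)^j C(8,j)·(8−j)!.
Computing: 40320 − 40320 + 20160 − 6720 + 1680 − 336 + 56 − 8 + 1 = 14833.

14833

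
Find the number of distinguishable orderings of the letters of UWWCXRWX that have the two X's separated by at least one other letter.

There are 8!/(3!·2!) = 3360 arrangements of UWWCXRWX in total.
If the two X's are adjacent, glue them into one block, leaving 7 items to arrange: (7)!/(3!) = 840 ways.
Hence 3360 − 840 = 2520.

2520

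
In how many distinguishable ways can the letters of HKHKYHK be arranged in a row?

140

HKHKYHK has 7 letters with H appearing 3 times and K appearing 3 times.
Dividing 7! = 5040 by 3!·3! = 36 for the repeated letters gives 140.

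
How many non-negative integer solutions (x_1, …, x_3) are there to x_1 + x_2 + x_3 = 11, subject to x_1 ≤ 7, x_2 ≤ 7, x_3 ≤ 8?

Without the upper bounds there are C(13,2) = 78 ways to split 11 among 3 variables.
Subtract solutions that violate a single cap (substitute x_i' = x_i − (cap_i+1)): x_1 ≥ 8 gives C(5,2) = 10; x_2 ≥ 8 gives C(5,2) = 10; x_3 ≥ 9 gives C(4,2) = 6. Together 26.
No two caps can be exceeded simultaneously, so the pair terms are all 0.
By inclusion–exclusion the count is 78 − 26 + 0 = 52.

52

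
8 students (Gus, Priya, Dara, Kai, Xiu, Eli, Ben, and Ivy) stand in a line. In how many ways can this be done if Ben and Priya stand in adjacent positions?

10080

Glue Ben and Priya into one block (2 internal orders), leaving 7 units to arrange in a row.
So the count is 2·(7)! = 10080.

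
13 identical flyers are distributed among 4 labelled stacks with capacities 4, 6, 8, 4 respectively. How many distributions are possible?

Ignoring the caps, the number of non-negative solutions to x_1+…+x_4 = 13 is C(16,3) = 560.
Subtract solutions that violate a single cap (substitute x_i' = x_i − (cap_i+1)): x_1 ≥ 5 gives C(11,3) = 165; x_2 ≥ 7 gives C(9,3) = 84; x_3 ≥ 9 gives C(7,3) = 35; x_4 ≥ 5 gives C(11,3) = 165. Together 449.
Add back pairs where two caps are both exceeded: 4 + 0 + 20 + 0 + 4 + 0 = 28.
By inclusion–exclusion the count is 560 − 449 + 28 = 139.

139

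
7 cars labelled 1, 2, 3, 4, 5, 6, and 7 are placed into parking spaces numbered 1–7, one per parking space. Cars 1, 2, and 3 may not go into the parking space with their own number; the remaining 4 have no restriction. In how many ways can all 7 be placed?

Let Aᵢ (for i ∈ {1, 2, 3}) be the placements that put car i in its forbidden parking space. Any j of these fix j positions, leaving (7−j)! ways to fill the rest, and there are C(3,j) ways to pick which j.
By inclusion–exclusion, the number of valid placements is Σ_{j=0}^{3} (−1)^j C(3,j)·(7−j)!.
Computing: 5040 − 2160 + 360 − 24 = 3216.

3216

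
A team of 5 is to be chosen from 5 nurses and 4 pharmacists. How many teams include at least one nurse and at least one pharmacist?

125

With no constraint there are C(9,5) = 126 possible selections.
Subtract selections that omit an entire group: no nurses → C(4,5) = 0; no pharmacists → C(5,5) = 1.
Both groups omitted at once is impossible, so 126 − 1 = 125.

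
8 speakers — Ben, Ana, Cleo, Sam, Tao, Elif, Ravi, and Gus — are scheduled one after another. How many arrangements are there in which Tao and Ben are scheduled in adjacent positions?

10080

Glue Tao and Ben into one block (2 internal orders), leaving 7 units to arrange in a row.
So the count is 2·(7)! = 10080.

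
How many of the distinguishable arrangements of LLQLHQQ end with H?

Fix H in the last position and arrange the remaining 6 letters.
Those 6 letters have L appearing 3 times and Q appearing 3 times, giving (6)!/(3!·3!) = 20.

20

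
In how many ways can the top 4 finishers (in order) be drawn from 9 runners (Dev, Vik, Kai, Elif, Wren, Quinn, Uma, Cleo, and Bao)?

There are 9 choices for 1st place, 8 for 2nd, and so on down to 6 for position 4.
That gives 9 × 8 × 7 × 6 = 3024.

3024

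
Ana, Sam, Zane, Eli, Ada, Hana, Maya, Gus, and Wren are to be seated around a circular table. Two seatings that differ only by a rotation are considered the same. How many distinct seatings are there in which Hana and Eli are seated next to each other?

Treat {Hana, Eli} as one unit (2 internal orders) and seat the resulting 8 units around the table: (7)! circular arrangements.
So 2 × (7)! = 2 × 5040 = 10080.

10080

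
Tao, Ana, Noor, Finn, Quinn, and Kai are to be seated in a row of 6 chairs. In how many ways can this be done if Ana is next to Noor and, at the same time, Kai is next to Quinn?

96

Treat {Ana,Noor} as one block (2 orders) and {Kai,Quinn} as another (2 orders).
That leaves 4 units to arrange: 2 × 2 × 4! = 4 × 24 = 96.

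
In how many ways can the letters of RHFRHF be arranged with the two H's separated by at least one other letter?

There are 6!/(2!·2!·2!) = 90 arrangements of RHFRHF in total.
Arrangements with the H's together: treat HH as one letter, giving (5)!/(2!·2!) = 30.
Hence 90 − 30 = 60.

60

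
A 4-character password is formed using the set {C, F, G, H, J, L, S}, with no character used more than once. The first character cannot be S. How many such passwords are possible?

720

The first character has 7−1 = 6 choices (anything except S).
The remaining 3 characters are filled from the other 6 symbols without repetition: 6 × 5 × 4 = 120.
Total: 6 × 120 = 720.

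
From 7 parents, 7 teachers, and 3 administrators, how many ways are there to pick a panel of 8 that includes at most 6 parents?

24300

Split by how many parents are chosen (0 through 6).
Sum: C(7,0)·C(10,8) + C(7,1)·C(10,7) + C(7,2)·C(10,6) + C(7,3)·C(10,5) + C(7,4)·C(10,4) + C(7,5)·C(10,3) + C(7,6)·C(10,2) = 45 + 840 + 4410 + 8820 + 7350 + 2520 + 315 = 24300.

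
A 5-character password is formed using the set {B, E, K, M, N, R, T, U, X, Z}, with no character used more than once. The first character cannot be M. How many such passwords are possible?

The first character has 10−1 = 9 choices (anything except M).
The remaining 4 characters are filled from the other 9 symbols without repetition: 9 × 8 × 7 × 6 = 3024.
Total: 9 × 3024 = 27216.

27216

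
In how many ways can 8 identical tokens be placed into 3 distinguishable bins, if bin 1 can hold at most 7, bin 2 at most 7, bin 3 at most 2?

Ignoring the caps, the number of non-negative solutions to x_1+…+x_3 = 8 is C(10,2) = 45.
Subtract solutions that violate a single cap (substitute x_i' = x_i − (cap_i+1)): x_1 ≥ 8 gives C(2,2) = 1; x_2 ≥ 8 gives C(2,2) = 1; x_3 ≥ 3 gives C(7,2) = 21. Together 23.
No two caps can be exceeded simultaneously, so the pair terms are all 0.
By inclusion–exclusion the count is 45 − 23 + 0 = 22.

22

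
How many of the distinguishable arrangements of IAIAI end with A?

Fix A in the last position and arrange the remaining 4 letters.
Those 4 letters have I appearing 3 times, giving (4)!/(3!) = 4.

4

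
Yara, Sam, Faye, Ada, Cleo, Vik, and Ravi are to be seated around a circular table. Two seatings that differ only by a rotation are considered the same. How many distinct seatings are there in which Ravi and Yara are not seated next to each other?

480

All circular seatings of 7 people number (6)! = 720.
Those with Ravi next to Yara: fuse the pair into one unit and seat 6 units around a circle — 2·(5)! = 240.
Subtracting, 720 − 240 = 480.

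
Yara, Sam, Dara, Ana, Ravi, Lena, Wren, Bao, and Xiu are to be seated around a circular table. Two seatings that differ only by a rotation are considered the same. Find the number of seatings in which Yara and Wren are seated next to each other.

10080

Glue Yara and Wren into a block (2 internal orders). Seating 8 units around a circle gives (7)! arrangements.
So 2 × (7)! = 2 × 5040 = 10080.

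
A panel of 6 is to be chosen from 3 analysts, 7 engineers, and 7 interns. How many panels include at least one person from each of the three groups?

8967

Unrestricted: C(17,6) = 12376 ways to pick any 6 of the 17.
Subtract selections that omit an entire group: no analysts → C(14,6) = 3003; no engineers → C(10,6) = 210; no interns → C(10,6) = 210.
Add back selections omitting two groups (i.e. drawn from a single group): C(3,6) + C(7,6) + C(7,6) = 14.
By inclusion–exclusion: 12376 − 3423 + 14 = 8967.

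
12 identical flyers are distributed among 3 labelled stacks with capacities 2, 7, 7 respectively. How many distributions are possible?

By stars and bars, unrestricted non-negative solutions to x_1+…+x_3 = 12 number C(12+2,2) = 91.
Subtract solutions that violate a single cap (substitute x_i' = x_i − (cap_i+1)): x_1 ≥ 3 gives C(11,2) = 55; x_2 ≥ 8 gives C(6,2) = 15; x_3 ≥ 8 gives C(6,2) = 15. Together 85.
Add back pairs where two caps are both exceeded: 3 + 3 + 0 = 6.
By inclusion–exclusion the count is 91 − 85 + 6 = 12.

12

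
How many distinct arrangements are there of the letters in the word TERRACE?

TERRACE has 7 letters with E appearing twice and R appearing twice.
So there are 7! / (2!·2!) = 1260 distinguishable arrangements.

1260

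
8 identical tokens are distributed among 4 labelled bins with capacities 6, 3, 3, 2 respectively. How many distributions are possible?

Without the upper bounds there are C(11,3) = 165 ways to split 8 among 4 bins.
Subtract solutions that violate a single cap (substitute x_i' = x_i − (cap_i+1)): x_1 ≥ 7 gives C(4,3) = 4; x_2 ≥ 4 gives C(7,3) = 35; x_3 ≥ 4 gives C(7,3) = 35; x_4 ≥ 3 gives C(8,3) = 56. Together 130.
Add back pairs where two caps are both exceeded: 0 + 0 + 0 + 1 + 4 + 4 = 9.
By inclusion–exclusion the count is 165 − 130 + 9 = 44.

44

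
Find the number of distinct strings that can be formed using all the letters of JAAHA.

The 5 letters of JAAHA have repeats: A appearing 3 times.
So there are 5! / (3!) = 20 distinguishable arrangements.

20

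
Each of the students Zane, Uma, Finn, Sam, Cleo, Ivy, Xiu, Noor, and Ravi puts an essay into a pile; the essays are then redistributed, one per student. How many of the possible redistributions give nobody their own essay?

133496

Let Aᵢ be the assignments in which student i gets their own essay. We want the size of the complement of A₁∪…∪A_9.
By inclusion–exclusion this is Σ_{j=0}^{9} (−1)^j C(9,j)·(9−j)!.
Computing: 362880 − 362880 + 181440 − 60480 + 15120 − 3024 + 504 − 72 + 9 − 1 = 133496.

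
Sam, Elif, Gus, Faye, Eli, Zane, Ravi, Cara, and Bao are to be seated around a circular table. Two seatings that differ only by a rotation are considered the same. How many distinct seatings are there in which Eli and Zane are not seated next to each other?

All circular seatings of 9 people number (8)! = 40320.
Seatings with Eli beside Zane: treat them as a block with 2 internal orders, giving 2 × (7)! = 10080.
Subtracting, 40320 − 10080 = 30240.

30240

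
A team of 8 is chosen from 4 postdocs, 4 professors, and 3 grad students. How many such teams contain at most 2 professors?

Split by how many professors are chosen (0 through 2).
Sum: C(4,0)·C(7,8) + C(4,1)·C(7,7) + C(4,2)·C(7,6) = 0 + 4 + 42 = 46.

46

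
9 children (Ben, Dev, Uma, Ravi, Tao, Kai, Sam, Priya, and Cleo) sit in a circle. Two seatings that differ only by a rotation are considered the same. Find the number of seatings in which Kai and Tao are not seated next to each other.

Without the restriction there are (8)! = 40320 seatings.
Those with Kai next to Tao: fuse the pair into one unit and seat 8 units around a circle — 2·(7)! = 10080.
Subtracting, 40320 − 10080 = 30240.

30240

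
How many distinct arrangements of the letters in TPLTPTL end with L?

Fix L in the last position and arrange the remaining 6 letters.
Those 6 letters have P appearing twice and T appearing 3 times, giving (6)!/(3!·2!) = 60.

60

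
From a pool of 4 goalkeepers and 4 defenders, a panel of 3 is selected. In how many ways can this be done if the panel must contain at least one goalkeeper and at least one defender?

Total 3-person selections from all 8: C(8,3) = 56.
Subtract selections that omit an entire group: no goalkeepers → C(4,3) = 4; no defenders → C(4,3) = 4.
Both groups omitted at once is impossible, so 56 − 8 = 48.

48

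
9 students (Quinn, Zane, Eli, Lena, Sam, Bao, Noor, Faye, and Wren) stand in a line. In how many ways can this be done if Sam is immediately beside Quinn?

Glue Sam and Quinn into one block (2 internal orders), leaving 8 units to arrange in a row.
That gives 2 × 8! = 2 × 40320 = 80640.

80640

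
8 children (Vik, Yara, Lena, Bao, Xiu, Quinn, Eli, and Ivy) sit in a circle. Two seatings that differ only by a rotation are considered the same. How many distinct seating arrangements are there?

5040

Fix one person's seat to break rotational symmetry; the remaining 7 people can be arranged in (7)! = 5040 ways.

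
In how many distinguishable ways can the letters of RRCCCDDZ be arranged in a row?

1680

Letter multiplicities in RRCCCDDZ: C×3, D×2, R×2, Z×1.
The number of distinct arrangements is 8!/(3!·2!·2!) = 40320/24 = 1680.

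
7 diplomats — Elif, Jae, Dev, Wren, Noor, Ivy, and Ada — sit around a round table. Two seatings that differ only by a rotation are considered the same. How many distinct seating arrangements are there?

Fix one person's seat to break rotational symmetry; the remaining 6 people can be arranged in (6)! = 720 ways.

720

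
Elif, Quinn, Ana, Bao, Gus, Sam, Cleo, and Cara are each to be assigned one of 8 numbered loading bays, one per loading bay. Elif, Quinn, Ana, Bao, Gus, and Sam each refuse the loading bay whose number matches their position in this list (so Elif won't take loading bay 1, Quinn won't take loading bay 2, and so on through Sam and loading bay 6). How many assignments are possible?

Let Aᵢ (for 1 ≤ i ≤ 6) be the placements that put person i in their forbidden loading bay. Any j of these fix j positions, leaving (8−j)! ways to fill the rest, and there are C(6,j) ways to pick which j.
By inclusion–exclusion, the number of valid placements is Σ_{j=0}^{6} (−1)^j C(6,j)·(8−j)!.
Computing: 40320 − 30240 + 10800 − 2400 + 360 − 36 + 2 = 18806.

18806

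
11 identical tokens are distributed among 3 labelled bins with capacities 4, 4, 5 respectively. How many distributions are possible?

Without the upper bounds there are C(13,2) = 78 ways to split 11 among 3 bins.
Subtract solutions that violate a single cap (substitute x_i' = x_i − (cap_i+1)): x_1 ≥ 5 gives C(8,2) = 28; x_2 ≥ 5 gives C(8,2) = 28; x_3 ≥ 6 gives C(7,2) = 21. Together 77.
Add back pairs where two caps are both exceeded: 3 + 1 + 1 = 5.
By inclusion–exclusion the count is 78 − 77 + 5 = 6.

6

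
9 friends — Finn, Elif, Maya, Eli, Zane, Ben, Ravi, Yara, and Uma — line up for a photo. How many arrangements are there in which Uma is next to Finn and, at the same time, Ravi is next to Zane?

Treat {Uma,Finn} as one block (2 orders) and {Ravi,Zane} as another (2 orders).
That leaves 7 units to arrange: 2 × 2 × 7! = 4 × 5040 = 20160.

20160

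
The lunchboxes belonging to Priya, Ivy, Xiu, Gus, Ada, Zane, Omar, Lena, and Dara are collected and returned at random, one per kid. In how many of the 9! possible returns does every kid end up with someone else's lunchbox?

This is the derangement count D_9: permutations of 9 items with no fixed point.
By inclusion–exclusion this is Σ_{j=0}^{9} (−1)^j C(9,j)·(9−j)!.
Computing: 362880 − 362880 + 181440 − 60480 + 15120 − 3024 + 504 − 72 + 9 − 1 = 133496.

133496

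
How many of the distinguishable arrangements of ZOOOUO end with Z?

Fix Z in the last position and arrange the remaining 5 letters.
Those 5 letters have O appearing 4 times, giving (5)!/(4!) = 5.

5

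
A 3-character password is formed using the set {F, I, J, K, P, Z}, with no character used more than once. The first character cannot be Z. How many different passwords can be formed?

100

The first character has 6−1 = 5 choices (anything except Z).
The remaining 2 characters are filled from the other 5 symbols without repetition: 5 × 4 = 20.
Total: 5 × 20 = 100.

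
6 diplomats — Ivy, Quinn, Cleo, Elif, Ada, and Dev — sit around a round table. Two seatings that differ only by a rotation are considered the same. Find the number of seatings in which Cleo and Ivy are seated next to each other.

Treat {Cleo, Ivy} as one unit (2 internal orders) and seat the resulting 5 units around the table: (4)! circular arrangements.
So 2 × (4)! = 2 × 24 = 48.

48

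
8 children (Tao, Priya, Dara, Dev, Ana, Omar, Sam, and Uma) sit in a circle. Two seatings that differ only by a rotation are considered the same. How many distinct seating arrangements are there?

Fix one person's seat to break rotational symmetry; the remaining 7 people can be arranged in (7)! = 5040 ways.

5040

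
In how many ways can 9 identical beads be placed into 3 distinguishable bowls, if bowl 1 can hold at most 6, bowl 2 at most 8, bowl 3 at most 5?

By stars and bars, unrestricted non-negative solutions to x_1+…+x_3 = 9 number C(9+2,2) = 55.
Subtract solutions that violate a single cap (substitute x_i' = x_i − (cap_i+1)): x_1 ≥ 7 gives C(4,2) = 6; x_2 ≥ 9 gives C(2,2) = 1; x_3 ≥ 6 gives C(5,2) = 10. Together 17.
No two caps can be exceeded simultaneously, so the pair terms are all 0.
By inclusion–exclusion the count is 55 − 17 + 0 = 38.

38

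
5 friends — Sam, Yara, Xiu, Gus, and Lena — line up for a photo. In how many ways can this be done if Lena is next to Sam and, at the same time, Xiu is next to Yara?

24

Treat {Lena,Sam} as one block (2 orders) and {Xiu,Yara} as another (2 orders).
That leaves 3 units to arrange: 2 × 2 × 3! = 4 × 6 = 24.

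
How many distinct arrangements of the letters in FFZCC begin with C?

12

Fix C in the first position and arrange the remaining 4 letters.
Those 4 letters have F appearing twice, giving (4)!/(2!) = 12.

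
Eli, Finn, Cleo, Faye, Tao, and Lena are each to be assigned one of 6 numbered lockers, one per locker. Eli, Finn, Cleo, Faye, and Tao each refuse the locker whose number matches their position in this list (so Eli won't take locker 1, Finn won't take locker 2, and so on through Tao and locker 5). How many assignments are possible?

Let Aᵢ (for 1 ≤ i ≤ 5) be the placements that put person i in their forbidden locker. Any j of these fix j positions, leaving (6−j)! ways to fill the rest, and there are C(5,j) ways to pick which j.
By inclusion–exclusion, the number of valid placements is Σ_{j=0}^{5} (−1)^j C(5,j)·(6−j)!.
Computing: 720 − 600 + 240 − 60 + 10 − 1 = 309.

309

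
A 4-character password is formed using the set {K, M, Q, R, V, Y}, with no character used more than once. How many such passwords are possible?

With no repetition, fill the 4 characters in order: 6 choices, then 5, down to 3.
That product is 6 × 5 × 4 × 3 = 360.

360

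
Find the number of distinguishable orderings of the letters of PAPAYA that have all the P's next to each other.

Treat the 2 copies of P as a single block. The multiset to arrange is then {PP, A, A, A, Y}, 5 items in all.
That gives (5)!/(3!) = 20 arrangements.

20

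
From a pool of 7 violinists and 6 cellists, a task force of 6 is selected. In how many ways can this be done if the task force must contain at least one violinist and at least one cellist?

1708

Total 6-person selections from all 13: C(13,6) = 1716.
Selections missing a whole group: no violinists → C(6,6) = 1; no cellists → C(7,6) = 7.
Both groups omitted at once is impossible, so 1716 − 8 = 1708.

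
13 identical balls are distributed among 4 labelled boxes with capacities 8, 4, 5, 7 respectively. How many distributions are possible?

195

Ignoring the caps, the number of non-negative solutions to x_1+…+x_4 = 13 is C(16,3) = 560.
Subtract solutions that violate a single cap (substitute x_i' = x_i − (cap_i+1)): x_1 ≥ 9 gives C(7,3) = 35; x_2 ≥ 5 gives C(11,3) = 165; x_3 ≥ 6 gives C(10,3) = 120; x_4 ≥ 8 gives C(8,3) = 56. Together 376.
Add back pairs where two caps are both exceeded: 0 + 0 + 0 + 10 + 1 + 0 = 11.
By inclusion–exclusion the count is 560 − 376 + 11 = 195.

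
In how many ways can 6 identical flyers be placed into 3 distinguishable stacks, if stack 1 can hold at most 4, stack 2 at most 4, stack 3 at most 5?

21

Ignoring the caps, the number of non-negative solutions to x_1+…+x_3 = 6 is C(8,2) = 28.
Subtract solutions that violate a single cap (substitute x_i' = x_i − (cap_i+1)): x_1 ≥ 5 gives C(3,2) = 3; x_2 ≥ 5 gives C(3,2) = 3; x_3 ≥ 6 gives C(2,2) = 1. Together 7.
No two caps can be exceeded simultaneously, so the pair terms are all 0.
By inclusion–exclusion the count is 28 − 7 + 0 = 21.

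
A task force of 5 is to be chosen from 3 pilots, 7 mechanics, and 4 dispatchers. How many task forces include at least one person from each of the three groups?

With no constraint there are C(14,5) = 2002 possible selections.
Subtract selections that omit an entire group: no pilots → C(11,5) = 462; no mechanics → C(7,5) = 21; no dispatchers → C(10,5) = 252.
Add back selections omitting two groups (i.e. drawn from a single group): C(3,5) + C(7,5) + C(4,5) = 21.
By inclusion–exclusion: 2002 − 735 + 21 = 1288.

1288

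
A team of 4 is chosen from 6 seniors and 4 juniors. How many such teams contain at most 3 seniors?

Split by how many seniors are chosen (0 through 3).
Sum: C(6,0)·C(4,4) + C(6,1)·C(4,3) + C(6,2)·C(4,2) + C(6,3)·C(4,1) = 1 + 24 + 90 + 80 = 195.

195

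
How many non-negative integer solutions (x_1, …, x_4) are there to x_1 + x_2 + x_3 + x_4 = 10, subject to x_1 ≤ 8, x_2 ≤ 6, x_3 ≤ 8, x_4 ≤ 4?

Without the upper bounds there are C(13,3) = 286 ways to split 10 among 4 variables.
Subtract solutions that violate a single cap (substitute x_i' = x_i − (cap_i+1)): x_1 ≥ 9 gives C(4,3) = 4; x_2 ≥ 7 gives C(6,3) = 20; x_3 ≥ 9 gives C(4,3) = 4; x_4 ≥ 5 gives C(8,3) = 56. Together 84.
No two caps can be exceeded simultaneously, so the pair terms are all 0.
By inclusion–exclusion the count is 286 − 84 + 0 = 202.

202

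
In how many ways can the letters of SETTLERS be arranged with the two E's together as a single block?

1260

Treat the 2 copies of E as a single block. The multiset to arrange is then {EE, L, R, S, S, T, T}, 7 items in all.
That gives (7)!/(2!·2!) = 1260 arrangements.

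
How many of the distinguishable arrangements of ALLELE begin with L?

Fix L in the first position and arrange the remaining 5 letters.
Those 5 letters have E appearing twice and L appearing twice, giving (5)!/(2!·2!) = 30.

30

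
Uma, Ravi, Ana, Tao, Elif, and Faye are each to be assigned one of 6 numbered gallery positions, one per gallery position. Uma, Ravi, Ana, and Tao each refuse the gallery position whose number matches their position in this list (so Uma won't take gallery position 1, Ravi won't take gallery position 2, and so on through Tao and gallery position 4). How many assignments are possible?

Let Aᵢ (for 1 ≤ i ≤ 4) be the placements that put person i in their forbidden gallery position. Any j of these fix j positions, leaving (6−j)! ways to fill the rest, and there are C(4,j) ways to pick which j.
By inclusion–exclusion, the number of valid placements is Σ_{j=0}^{4} (−1)^j C(4,j)·(6−j)!.
Computing: 720 − 480 + 144 − 24 + 2 = 362.

362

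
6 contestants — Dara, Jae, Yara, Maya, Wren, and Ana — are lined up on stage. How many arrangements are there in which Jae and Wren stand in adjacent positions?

Place the 4 others and the Jae-Wren pair as 5 objects in a line; the pair has 2 internal arrangements.
That gives 2 × 5! = 2 × 120 = 240.

240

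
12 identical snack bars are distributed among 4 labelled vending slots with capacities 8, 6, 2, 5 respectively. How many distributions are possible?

106

By stars and bars, unrestricted non-negative solutions to x_1+…+x_4 = 12 number C(12+3,3) = 455.
Subtract solutions that violate a single cap (substitute x_i' = x_i − (cap_i+1)): x_1 ≥ 9 gives C(6,3) = 20; x_2 ≥ 7 gives C(8,3) = 56; x_3 ≥ 3 gives C(12,3) = 220; x_4 ≥ 6 gives C(9,3) = 84. Together 380.
Add back pairs where two caps are both exceeded: 0 + 1 + 0 + 10 + 0 + 20 = 31.
By inclusion–exclusion the count is 455 − 380 + 31 = 106.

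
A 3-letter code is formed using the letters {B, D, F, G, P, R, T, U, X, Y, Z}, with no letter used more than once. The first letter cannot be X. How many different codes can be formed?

The first letter has 11−1 = 10 choices (anything except X).
The remaining 2 letters are filled from the other 10 symbols without repetition: 10 × 9 = 90.
Total: 10 × 90 = 900.

900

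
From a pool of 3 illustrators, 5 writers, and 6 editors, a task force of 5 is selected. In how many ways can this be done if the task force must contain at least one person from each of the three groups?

1365

Unrestricted: C(14,5) = 2002 ways to pick any 5 of the 14.
Selections missing a whole group: no illustrators → C(11,5) = 462; no writers → C(9,5) = 126; no editors → C(8,5) = 56.
Add back selections omitting two groups (i.e. drawn from a single group): C(3,5) + C(5,5) + C(6,5) = 7.
By inclusion–exclusion: 2002 − 644 + 7 = 1365.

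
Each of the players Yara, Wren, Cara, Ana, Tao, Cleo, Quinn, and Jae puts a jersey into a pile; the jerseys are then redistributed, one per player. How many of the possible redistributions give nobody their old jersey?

14833

This is the derangement count D_8: permutations of 8 items with no fixed point.
By inclusion–exclusion this is Σ_{j=0}^{8} (−1)^j C(8,j)·(8−j)!.
Computing: 40320 − 40320 + 20160 − 6720 + 1680 − 336 + 56 − 8 + 1 = 14833.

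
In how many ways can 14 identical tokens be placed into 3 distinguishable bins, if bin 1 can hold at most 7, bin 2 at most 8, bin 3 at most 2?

9

By stars and bars, unrestricted non-negative solutions to x_1+…+x_3 = 14 number C(14+2,2) = 120.
Subtract solutions that violate a single cap (substitute x_i' = x_i − (cap_i+1)): x_1 ≥ 8 gives C(8,2) = 28; x_2 ≥ 9 gives C(7,2) = 21; x_3 ≥ 3 gives C(13,2) = 78. Together 127.
Add back pairs where two caps are both exceeded: 0 + 10 + 6 = 16.
By inclusion–exclusion the count is 120 − 127 + 16 = 9.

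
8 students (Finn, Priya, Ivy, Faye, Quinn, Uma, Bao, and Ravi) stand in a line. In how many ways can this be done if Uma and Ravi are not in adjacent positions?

30240

There are 8! = 40320 arrangements in all. If Uma and Ravi are adjacent, merging them into one block gives 2·(7)! = 10080 arrangements.
Complementary counting: 40320 − 10080 = 30240.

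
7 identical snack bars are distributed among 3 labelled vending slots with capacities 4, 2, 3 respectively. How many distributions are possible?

Ignoring the caps, the number of non-negative solutions to x_1+…+x_3 = 7 is C(9,2) = 36.
Subtract solutions that violate a single cap (substitute x_i' = x_i − (cap_i+1)): x_1 ≥ 5 gives C(4,2) = 6; x_2 ≥ 3 gives C(6,2) = 15; x_3 ≥ 4 gives C(5,2) = 10. Together 31.
Add back pairs where two caps are both exceeded: 0 + 0 + 1 = 1.
By inclusion–exclusion the count is 36 − 31 + 1 = 6.

6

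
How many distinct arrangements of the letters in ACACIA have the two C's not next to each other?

40

Total arrangements of ACACIA: 6!/(3!·2!) = 60.
If the two C's are adjacent, glue them into one block, leaving 5 items to arrange: (5)!/(3!) = 20 ways.
Hence 60 − 20 = 40.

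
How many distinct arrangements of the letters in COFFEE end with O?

Fix O in the last position and arrange the remaining 5 letters.
Those 5 letters have E appearing twice and F appearing twice, giving (5)!/(2!·2!) = 30.

30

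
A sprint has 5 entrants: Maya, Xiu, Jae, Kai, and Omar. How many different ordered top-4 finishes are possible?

120

There are 5 choices for 1st place, 4 for 2nd, and so on down to 2 for position 4.
That gives 5 × 4 × 3 × 2 = 120.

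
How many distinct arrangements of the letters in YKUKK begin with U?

With the first slot taken by U, it remains to arrange the other 4 letters (YKKK).
Those 4 letters have K appearing 3 times, giving (4)!/(3!) = 4.

4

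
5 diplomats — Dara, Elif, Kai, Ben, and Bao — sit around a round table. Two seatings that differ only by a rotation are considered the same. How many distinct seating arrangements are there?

24

Around a circle, 5 distinct people have 5!/5 = (4)! = 24 rotationally distinct seatings.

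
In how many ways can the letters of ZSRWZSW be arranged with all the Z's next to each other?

180

Treat the 2 copies of Z as a single block. The multiset to arrange is then {ZZ, R, S, S, W, W}, 6 items in all.
That gives (6)!/(2!·2!) = 180 arrangements.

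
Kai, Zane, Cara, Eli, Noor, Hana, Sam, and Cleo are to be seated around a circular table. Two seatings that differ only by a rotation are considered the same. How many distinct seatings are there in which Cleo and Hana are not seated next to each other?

All circular seatings of 8 people number (7)! = 5040.
Those with Cleo next to Hana: fuse the pair into one unit and seat 7 units around a circle — 2·(6)! = 1440.
Subtracting, 5040 − 1440 = 3600.

3600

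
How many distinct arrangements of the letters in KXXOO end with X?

With the last slot taken by X, it remains to arrange the other 4 letters (KXOO).
Those 4 letters have O appearing twice, giving (4)!/(2!) = 12.

12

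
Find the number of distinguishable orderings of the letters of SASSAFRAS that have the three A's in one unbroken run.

210

Treat the 3 copies of A as a single block. The multiset to arrange is then {AAA, F, R, S, S, S, S}, 7 items in all.
That gives (7)!/(4!) = 210 arrangements.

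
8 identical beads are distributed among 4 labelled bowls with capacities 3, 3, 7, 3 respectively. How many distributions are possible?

By stars and bars, unrestricted non-negative solutions to x_1+…+x_4 = 8 number C(8+3,3) = 165.
Subtract solutions that violate a single cap (substitute x_i' = x_i − (cap_i+1)): x_1 ≥ 4 gives C(7,3) = 35; x_2 ≥ 4 gives C(7,3) = 35; x_3 ≥ 8 gives C(3,3) = 1; x_4 ≥ 4 gives C(7,3) = 35. Together 106.
Add back pairs where two caps are both exceeded: 1 + 0 + 1 + 0 + 1 + 0 = 3.
By inclusion–exclusion the count is 165 − 106 + 3 = 62.

62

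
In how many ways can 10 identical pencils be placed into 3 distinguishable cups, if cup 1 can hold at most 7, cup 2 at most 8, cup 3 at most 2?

21

Ignoring the caps, the number of non-negative solutions to x_1+…+x_3 = 10 is C(12,2) = 66.
Subtract solutions that violate a single cap (substitute x_i' = x_i − (cap_i+1)): x_1 ≥ 8 gives C(4,2) = 6; x_2 ≥ 9 gives C(3,2) = 3; x_3 ≥ 3 gives C(9,2) = 36. Together 45.
No two caps can be exceeded simultaneously, so the pair terms are all 0.
By inclusion–exclusion the count is 66 − 45 + 0 = 21.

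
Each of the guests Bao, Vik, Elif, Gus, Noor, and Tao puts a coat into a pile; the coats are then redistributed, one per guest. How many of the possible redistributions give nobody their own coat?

This is the derangement count D_6: permutations of 6 items with no fixed point.
By inclusion–exclusion this is Σ_{j=0}^{6} (−1)^j C(6,j)·(6−j)!.
Computing: 720 − 720 + 360 − 120 + 30 − 6 + 1 = 265.

265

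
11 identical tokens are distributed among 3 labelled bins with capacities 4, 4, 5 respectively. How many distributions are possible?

6

Ignoring the caps, the number of non-negative solutions to x_1+…+x_3 = 11 is C(13,2) = 78.
Subtract solutions that violate a single cap (substitute x_i' = x_i − (cap_i+1)): x_1 ≥ 5 gives C(8,2) = 28; x_2 ≥ 5 gives C(8,2) = 28; x_3 ≥ 6 gives C(7,2) = 21. Together 77.
Add back pairs where two caps are both exceeded: 3 + 1 + 1 = 5.
By inclusion–exclusion the count is 78 − 77 + 5 = 6.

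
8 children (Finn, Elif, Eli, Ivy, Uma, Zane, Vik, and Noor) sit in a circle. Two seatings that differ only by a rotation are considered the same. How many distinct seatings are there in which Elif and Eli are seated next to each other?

1440

Glue Elif and Eli into a block (2 internal orders). Seating 7 units around a circle gives (6)! arrangements.
So 2 × (6)! = 2 × 720 = 1440.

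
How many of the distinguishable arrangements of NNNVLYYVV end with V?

1680

With the last slot taken by V, it remains to arrange the other 8 letters (NNNLYYVV).
Those 8 letters have N appearing 3 times, V appearing twice, and Y appearing twice, giving (8)!/(3!·2!·2!) = 1680.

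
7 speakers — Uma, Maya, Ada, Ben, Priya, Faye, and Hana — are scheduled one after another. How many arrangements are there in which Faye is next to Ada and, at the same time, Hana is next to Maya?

Treat {Faye,Ada} as one block (2 orders) and {Hana,Maya} as another (2 orders).
That leaves 5 units to arrange: 2 × 2 × 5! = 4 × 120 = 480.

480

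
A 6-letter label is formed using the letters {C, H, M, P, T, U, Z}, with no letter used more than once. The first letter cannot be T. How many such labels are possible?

The first letter has 7−1 = 6 choices (anything except T).
The remaining 5 letters are filled from the other 6 symbols without repetition: 6 × 5 × 4 × 3 × 2 = 720.
Total: 6 × 720 = 4320.

4320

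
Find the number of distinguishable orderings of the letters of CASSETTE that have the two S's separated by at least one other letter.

3780

Total arrangements of CASSETTE: 8!/(2!·2!·2!) = 5040.
Arrangements with the S's together: treat SS as one letter, giving (7)!/(2!·2!) = 1260.
Subtracting, 5040 − 1260 = 3780 arrangements keep the S's apart.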